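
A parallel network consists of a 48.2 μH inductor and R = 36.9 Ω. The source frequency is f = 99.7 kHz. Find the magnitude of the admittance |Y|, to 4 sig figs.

42.79 mS

ω = 2πf = 626400 rad/s
X_L = ωL = 30.19 Ω
Parallel: admittances add. Y = 1/R + 1/(jωL)
Y = (0.02710 − j0.03312) S
|Y| = 0.04279 S → |Z| = 1/|Y| = 23.37 Ω, ∠Z = −∠Y = 50.71°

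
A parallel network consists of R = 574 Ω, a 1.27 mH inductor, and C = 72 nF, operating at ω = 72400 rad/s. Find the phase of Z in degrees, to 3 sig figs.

X_L = ωL = 91.9 Ω
X_C = 1/(ωC) = 192 Ω
Parallel: admittances add. Y = 1/R + 1/(jωL) + jωC
Y = (0.00174 − j0.00566) S
|Y| = 0.00592 S → |Z| = 1/|Y| = 169 Ω, ∠Z = −∠Y = 72.9°

72.9°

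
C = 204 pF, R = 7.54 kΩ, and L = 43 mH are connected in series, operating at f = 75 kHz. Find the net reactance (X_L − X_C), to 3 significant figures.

9860 Ω

ω = 2πf = 471200 rad/s
X_L = ωL = 20300 Ω
X_C = 1/(ωC) = 10400 Ω
X = 20300 − 10400 = 9860 Ω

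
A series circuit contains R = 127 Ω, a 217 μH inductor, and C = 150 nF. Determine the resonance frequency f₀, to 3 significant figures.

ω₀ = 1/√(LC) = 1/√(0.000217 × 1.5e-07) = 175300 rad/s
f₀ = ω₀/(2π) = 27.9 kHz

27.9 kHz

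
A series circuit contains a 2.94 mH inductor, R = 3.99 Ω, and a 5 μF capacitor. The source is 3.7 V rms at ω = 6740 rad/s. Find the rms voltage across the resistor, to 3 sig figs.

1.39 V

X_L = ωL = 19.8 Ω
X_C = 1/(ωC) = 29.7 Ω
Net reactance X = X_L − X_C = -9.86 Ω
Z = 3.99 − j9.86 Ω
|Z| = √(3.99² + 9.86²) = 10.6 Ω
I = V/|Z| = 348 mA
V_R = I·|Z_R| = 0.348 × 3.99 = 1.39 V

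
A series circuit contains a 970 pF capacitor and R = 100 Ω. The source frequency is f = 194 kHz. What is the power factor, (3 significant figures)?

0.117

ω = 2πf = 1.219e+06 rad/s
X_C = 1/(ωC) = 846 Ω
Z = 100 − j846 Ω
|Z| = √(100² + 846²) = 852 Ω
∠Z = arctan(-846/100) = -83.3°
cos φ = cos(-83.3°) = 0.117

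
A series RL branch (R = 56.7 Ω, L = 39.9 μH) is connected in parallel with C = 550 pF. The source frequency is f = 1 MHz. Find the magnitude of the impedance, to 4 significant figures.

ω = 2πf = 6.283e+06 rad/s
X_L = ωL = 250.7 Ω
X_C = 1/(ωC) = 289.4 Ω
Branch 1 (R+jX_L): Z₁ = 56.70 + j250.7 Ω, |Z₁| = 257.0 Ω
Branch 2 (−jX_C): Z₂ = −j289.4 Ω
Parallel: Z = Z₁Z₂/(Z₁+Z₂), |Z| = 1084 Ω, ∠Z = 21.55°

1084 Ω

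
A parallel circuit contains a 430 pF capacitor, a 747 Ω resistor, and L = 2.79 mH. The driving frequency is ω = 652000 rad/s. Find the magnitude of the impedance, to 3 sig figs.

X_L = ωL = 1820 Ω
X_C = 1/(ωC) = 3570 Ω
Parallel: admittances add. Y = 1/R + 1/(jωL) + jωC
Y = (0.00134 − j0.000269) S
|Y| = 0.00137 S → |Z| = 1/|Y| = 732 Ω, ∠Z = −∠Y = 11.4°

732 Ω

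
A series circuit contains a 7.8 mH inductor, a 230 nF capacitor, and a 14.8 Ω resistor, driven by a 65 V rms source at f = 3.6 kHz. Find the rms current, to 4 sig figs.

ω = 2πf = 22620 rad/s
X_L = ωL = 176.4 Ω
X_C = 1/(ωC) = 192.2 Ω
Net reactance X = X_L − X_C = -15.78 Ω
Z = 14.80 − j15.78 Ω
|Z| = √(14.80² + 15.78²) = 21.64 Ω
I = V/|Z| = 65/21.64 = 3.004 A

3.004 A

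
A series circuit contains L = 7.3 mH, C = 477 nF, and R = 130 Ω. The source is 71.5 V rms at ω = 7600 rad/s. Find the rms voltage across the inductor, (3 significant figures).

15.5 V

X_L = ωL = 55.5 Ω
X_C = 1/(ωC) = 276 Ω
Net reactance X = X_L − X_C = -220 Ω
Z = 130 − j220 Ω
|Z| = √(130² + 220²) = 256 Ω
I = V/|Z| = 279 mA
V_L = I·|Z_L| = 0.279 × 55.5 = 15.5 V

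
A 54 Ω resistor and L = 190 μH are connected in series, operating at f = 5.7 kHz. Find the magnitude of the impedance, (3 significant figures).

ω = 2πf = 35810 rad/s
X_L = ωL = 6.80 Ω
Z = 54.0 + j6.80 Ω
|Z| = √(54.0² + 6.80²) = 54.4 Ω

54.4 Ω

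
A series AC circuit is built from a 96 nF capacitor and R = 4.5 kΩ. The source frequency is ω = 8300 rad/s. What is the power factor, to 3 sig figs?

0.963

X_C = 1/(ωC) = 1260 Ω
Z = 4500 − j1260 Ω
|Z| = √(4500² + 1260²) = 4670 Ω
∠Z = arctan(-1260/4500) = -15.6°
cos φ = cos(-15.6°) = 0.963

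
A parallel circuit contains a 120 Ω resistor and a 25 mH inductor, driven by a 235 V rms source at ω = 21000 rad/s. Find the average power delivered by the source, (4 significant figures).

X_L = ωL = 525.0 Ω
Parallel: admittances add. Y = 1/R + 1/(jωL)
Y = (0.008333 − j0.001905) S
|Y| = 0.008548 S → |Z| = 1/|Y| = 117.0 Ω, ∠Z = −∠Y = 12.88°
I = V/|Z| = 2.009 A
P = VI cos φ = 235 × 2.009 × cos(12.88°) = 460.2 W

460.2 W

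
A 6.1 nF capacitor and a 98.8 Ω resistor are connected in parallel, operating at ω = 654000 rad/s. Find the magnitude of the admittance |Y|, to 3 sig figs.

X_C = 1/(ωC) = 251 Ω
Parallel: admittances add. Y = 1/R + jωC
Y = (0.0101 + j0.00399) S
|Y| = 0.0109 S → |Z| = 1/|Y| = 91.9 Ω, ∠Z = −∠Y = -21.5°

10.9 mS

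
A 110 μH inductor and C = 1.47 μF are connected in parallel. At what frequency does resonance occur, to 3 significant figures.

ω₀ = 1/√(LC) = 1/√(0.00011 × 1.47e-06) = 78640 rad/s
f₀ = ω₀/(2π) = 12.5 kHz

12.5 kHz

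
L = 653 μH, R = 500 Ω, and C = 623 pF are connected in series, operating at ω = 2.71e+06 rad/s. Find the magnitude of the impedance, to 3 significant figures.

1280 Ω

X_L = ωL = 1770 Ω
X_C = 1/(ωC) = 592 Ω
Net reactance X = X_L − X_C = 1180 Ω
Z = 500 + j1180 Ω
|Z| = √(500² + 1180²) = 1280 Ω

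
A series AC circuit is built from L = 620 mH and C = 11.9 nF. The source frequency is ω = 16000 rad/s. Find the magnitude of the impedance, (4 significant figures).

4668 Ω

X_L = ωL = 9920 Ω
X_C = 1/(ωC) = 5252 Ω
Net reactance X = X_L − X_C = 4668 Ω
Z = j4668 Ω
|Z| = √(0² + 4668²) = 4668 Ω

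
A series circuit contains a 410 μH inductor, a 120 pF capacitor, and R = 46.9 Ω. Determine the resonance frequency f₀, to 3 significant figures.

ω₀ = 1/√(LC) = 1/√(0.00041 × 1.2e-10) = 4.508e+06 rad/s
f₀ = ω₀/(2π) = 718 kHz

718 kHz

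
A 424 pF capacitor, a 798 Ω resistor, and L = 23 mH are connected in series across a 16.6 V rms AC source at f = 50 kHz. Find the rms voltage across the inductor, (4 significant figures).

141.7 V

ω = 2πf = 314200 rad/s
X_L = ωL = 7226 Ω
X_C = 1/(ωC) = 7507 Ω
Net reactance X = X_L − X_C = -281.6 Ω
Z = 798.0 − j281.6 Ω
|Z| = √(798.0² + 281.6²) = 846.2 Ω
I = V/|Z| = 19.62 mA
V_L = I·|Z_L| = 0.01962 × 7226 = 141.7 V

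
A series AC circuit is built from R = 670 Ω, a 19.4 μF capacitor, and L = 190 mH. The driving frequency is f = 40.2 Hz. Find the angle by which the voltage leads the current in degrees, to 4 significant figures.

ω = 2πf = 252.6 rad/s
X_L = ωL = 47.99 Ω
X_C = 1/(ωC) = 204.1 Ω
Net reactance X = X_L − X_C = -156.1 Ω
Z = 670.0 − j156.1 Ω
|Z| = √(670.0² + 156.1²) = 687.9 Ω
∠Z = arctan(-156.1/670.0) = -13.11°

-13.11°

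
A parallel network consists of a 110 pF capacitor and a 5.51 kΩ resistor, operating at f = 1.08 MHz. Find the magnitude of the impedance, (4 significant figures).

1302 Ω

ω = 2πf = 6.786e+06 rad/s
X_C = 1/(ωC) = 1340 Ω
Parallel: admittances add. Y = 1/R + jωC
Y = (0.0001815 + j0.0007464) S
|Y| = 0.0007682 S → |Z| = 1/|Y| = 1302 Ω, ∠Z = −∠Y = -76.33°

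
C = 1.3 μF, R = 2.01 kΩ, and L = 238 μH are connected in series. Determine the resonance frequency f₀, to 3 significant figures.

9.05 kHz

ω₀ = 1/√(LC) = 1/√(0.000238 × 1.3e-06) = 56850 rad/s
f₀ = ω₀/(2π) = 9.05 kHz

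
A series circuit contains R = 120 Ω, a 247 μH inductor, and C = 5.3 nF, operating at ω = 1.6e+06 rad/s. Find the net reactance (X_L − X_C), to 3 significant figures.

X_L = ωL = 395 Ω
X_C = 1/(ωC) = 118 Ω
X = 395 − 118 = 277 Ω

277 Ω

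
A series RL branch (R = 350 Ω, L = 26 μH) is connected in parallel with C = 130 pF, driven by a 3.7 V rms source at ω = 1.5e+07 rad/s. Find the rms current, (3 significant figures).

X_L = ωL = 390 Ω
X_C = 1/(ωC) = 513 Ω
Branch 1 (R+jX_L): Z₁ = 350 + j390 Ω, |Z₁| = 524 Ω
Branch 2 (−jX_C): Z₂ = −j513 Ω
Parallel: Z = Z₁Z₂/(Z₁+Z₂), |Z| = 724 Ω, ∠Z = -22.6°
I = V/|Z| = 3.7/724 = 5.11 mA

5.11 mA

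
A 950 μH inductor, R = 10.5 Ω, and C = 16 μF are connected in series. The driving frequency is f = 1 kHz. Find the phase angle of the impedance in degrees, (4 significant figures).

ω = 2πf = 6283 rad/s
X_L = ωL = 5.969 Ω
X_C = 1/(ωC) = 9.947 Ω
Net reactance X = X_L − X_C = -3.978 Ω
Z = 10.50 − j3.978 Ω
|Z| = √(10.50² + 3.978²) = 11.23 Ω
∠Z = arctan(-3.978/10.50) = -20.75°

-20.75°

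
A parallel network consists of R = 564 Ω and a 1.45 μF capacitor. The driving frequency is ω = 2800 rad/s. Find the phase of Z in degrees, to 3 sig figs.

X_C = 1/(ωC) = 246 Ω
Parallel: admittances add. Y = 1/R + jωC
Y = (0.00177 + j0.00406) S
|Y| = 0.00443 S → |Z| = 1/|Y| = 226 Ω, ∠Z = −∠Y = -66.4°

-66.4°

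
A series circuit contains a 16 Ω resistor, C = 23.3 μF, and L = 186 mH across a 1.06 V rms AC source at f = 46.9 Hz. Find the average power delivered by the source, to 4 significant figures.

2.113 mW

ω = 2πf = 294.7 rad/s
X_L = ωL = 54.81 Ω
X_C = 1/(ωC) = 145.6 Ω
Net reactance X = X_L − X_C = -90.83 Ω
Z = 16.00 − j90.83 Ω
|Z| = √(16.00² + 90.83²) = 92.23 Ω
∠Z = arctan(-90.83/16.00) = -80.01°
I = V/|Z| = 11.49 mA
P = VI cos φ = 1.06 × 0.01149 × cos(-80.01°) = 2.113 mW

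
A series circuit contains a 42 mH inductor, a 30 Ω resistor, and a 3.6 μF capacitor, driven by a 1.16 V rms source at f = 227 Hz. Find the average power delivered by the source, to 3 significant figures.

2.12 mW

ω = 2πf = 1426 rad/s
X_L = ωL = 59.9 Ω
X_C = 1/(ωC) = 195 Ω
Net reactance X = X_L − X_C = -135 Ω
Z = 30.0 − j135 Ω
|Z| = √(30.0² + 135²) = 138 Ω
∠Z = arctan(-135/30.0) = -77.5°
I = V/|Z| = 8.40 mA
P = VI cos φ = 1.16 × 0.00840 × cos(-77.5°) = 2.12 mW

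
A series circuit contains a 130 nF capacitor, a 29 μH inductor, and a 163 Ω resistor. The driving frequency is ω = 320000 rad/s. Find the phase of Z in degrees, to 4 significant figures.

X_L = ωL = 9.280 Ω
X_C = 1/(ωC) = 24.04 Ω
Net reactance X = X_L − X_C = -14.76 Ω
Z = 163.0 − j14.76 Ω
|Z| = √(163.0² + 14.76²) = 163.7 Ω
∠Z = arctan(-14.76/163.0) = -5.174°

-5.174°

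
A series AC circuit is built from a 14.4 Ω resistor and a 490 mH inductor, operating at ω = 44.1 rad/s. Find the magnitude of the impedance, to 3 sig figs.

26.0 Ω

X_L = ωL = 21.6 Ω
Z = 14.4 + j21.6 Ω
|Z| = √(14.4² + 21.6²) = 26.0 Ω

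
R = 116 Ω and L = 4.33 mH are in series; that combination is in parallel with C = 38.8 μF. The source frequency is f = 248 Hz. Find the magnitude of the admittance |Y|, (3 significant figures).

60.6 mS

ω = 2πf = 1558 rad/s
X_L = ωL = 6.75 Ω
X_C = 1/(ωC) = 16.5 Ω
Branch 1 (R+jX_L): Z₁ = 116 + j6.75 Ω, |Z₁| = 116 Ω
Branch 2 (−jX_C): Z₂ = −j16.5 Ω
Parallel: Z = Z₁Z₂/(Z₁+Z₂), |Z| = 16.5 Ω, ∠Z = -81.8°
|Y| = 1/|Z| = 60.6 mS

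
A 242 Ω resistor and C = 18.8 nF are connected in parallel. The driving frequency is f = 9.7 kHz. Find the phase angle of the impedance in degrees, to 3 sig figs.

-15.5°

ω = 2πf = 60950 rad/s
X_C = 1/(ωC) = 873 Ω
Parallel: admittances add. Y = 1/R + jωC
Y = (0.00413 + j0.00115) S
|Y| = 0.00429 S → |Z| = 1/|Y| = 233 Ω, ∠Z = −∠Y = -15.5°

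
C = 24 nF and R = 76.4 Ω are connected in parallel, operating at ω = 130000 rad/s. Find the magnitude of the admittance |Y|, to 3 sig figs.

X_C = 1/(ωC) = 321 Ω
Parallel: admittances add. Y = 1/R + jωC
Y = (0.0131 + j0.00312) S
|Y| = 0.0135 S → |Z| = 1/|Y| = 74.3 Ω, ∠Z = −∠Y = -13.4°

13.5 mS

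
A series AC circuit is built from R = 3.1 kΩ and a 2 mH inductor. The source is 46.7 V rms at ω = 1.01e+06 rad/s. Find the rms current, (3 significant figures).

X_L = ωL = 2020 Ω
Z = 3100 + j2020 Ω
|Z| = √(3100² + 2020²) = 3700 Ω
I = V/|Z| = 46.7/3700 = 12.6 mA

12.6 mA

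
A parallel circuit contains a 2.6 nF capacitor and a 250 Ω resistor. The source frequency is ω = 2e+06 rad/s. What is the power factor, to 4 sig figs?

0.6097

X_C = 1/(ωC) = 192.3 Ω
Parallel: admittances add. Y = 1/R + jωC
Y = (0.004000 + j0.005200) S
|Y| = 0.006560 S → |Z| = 1/|Y| = 152.4 Ω, ∠Z = −∠Y = -52.43°
cos φ = cos(-52.43°) = 0.6097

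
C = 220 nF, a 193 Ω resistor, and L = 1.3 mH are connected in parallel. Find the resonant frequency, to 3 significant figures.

9.41 kHz

ω₀ = 1/√(LC) = 1/√(0.0013 × 2.2e-07) = 59130 rad/s
f₀ = ω₀/(2π) = 9.41 kHz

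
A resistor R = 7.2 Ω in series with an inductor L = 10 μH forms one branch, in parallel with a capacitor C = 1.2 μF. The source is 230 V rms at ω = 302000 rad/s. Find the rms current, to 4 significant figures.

76.91 A

X_L = ωL = 3.020 Ω
X_C = 1/(ωC) = 2.759 Ω
Branch 1 (R+jX_L): Z₁ = 7.200 + j3.020 Ω, |Z₁| = 7.808 Ω
Branch 2 (−jX_C): Z₂ = −j2.759 Ω
Parallel: Z = Z₁Z₂/(Z₁+Z₂), |Z| = 2.990 Ω, ∠Z = -69.32°
I = V/|Z| = 230/2.990 = 76.91 A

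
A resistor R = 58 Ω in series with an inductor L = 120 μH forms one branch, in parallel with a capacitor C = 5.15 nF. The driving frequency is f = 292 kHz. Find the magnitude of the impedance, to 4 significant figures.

ω = 2πf = 1.835e+06 rad/s
X_L = ωL = 220.2 Ω
X_C = 1/(ωC) = 105.8 Ω
Branch 1 (R+jX_L): Z₁ = 58.00 + j220.2 Ω, |Z₁| = 227.7 Ω
Branch 2 (−jX_C): Z₂ = −j105.8 Ω
Parallel: Z = Z₁Z₂/(Z₁+Z₂), |Z| = 188.0 Ω, ∠Z = -77.86°

188.0 Ω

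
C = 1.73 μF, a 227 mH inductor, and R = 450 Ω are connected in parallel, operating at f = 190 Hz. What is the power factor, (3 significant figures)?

0.807

ω = 2πf = 1194 rad/s
X_L = ωL = 271 Ω
X_C = 1/(ωC) = 484 Ω
Parallel: admittances add. Y = 1/R + 1/(jωL) + jωC
Y = (0.00222 − j0.00162) S
|Y| = 0.00275 S → |Z| = 1/|Y| = 363 Ω, ∠Z = −∠Y = 36.2°
cos φ = cos(36.2°) = 0.807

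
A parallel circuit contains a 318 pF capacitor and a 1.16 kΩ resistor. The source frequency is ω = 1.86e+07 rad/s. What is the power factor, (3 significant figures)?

X_C = 1/(ωC) = 169 Ω
Parallel: admittances add. Y = 1/R + jωC
Y = (0.000862 + j0.00591) S
|Y| = 0.00598 S → |Z| = 1/|Y| = 167 Ω, ∠Z = −∠Y = -81.7°
cos φ = cos(-81.7°) = 0.144

0.144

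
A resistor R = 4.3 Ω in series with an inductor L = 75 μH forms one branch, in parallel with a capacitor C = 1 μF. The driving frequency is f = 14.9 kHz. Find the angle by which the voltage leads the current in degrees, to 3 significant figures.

ω = 2πf = 93620 rad/s
X_L = ωL = 7.02 Ω
X_C = 1/(ωC) = 10.7 Ω
Branch 1 (R+jX_L): Z₁ = 4.30 + j7.02 Ω, |Z₁| = 8.23 Ω
Branch 2 (−jX_C): Z₂ = −j10.7 Ω
Parallel: Z = Z₁Z₂/(Z₁+Z₂), |Z| = 15.6 Ω, ∠Z = 8.92°

8.92°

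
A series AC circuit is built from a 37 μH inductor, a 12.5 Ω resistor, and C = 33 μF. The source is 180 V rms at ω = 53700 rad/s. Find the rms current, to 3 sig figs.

14.3 A

X_L = ωL = 1.99 Ω
X_C = 1/(ωC) = 0.564 Ω
Net reactance X = X_L − X_C = 1.42 Ω
Z = 12.5 + j1.42 Ω
|Z| = √(12.5² + 1.42²) = 12.6 Ω
I = V/|Z| = 180/12.6 = 14.3 A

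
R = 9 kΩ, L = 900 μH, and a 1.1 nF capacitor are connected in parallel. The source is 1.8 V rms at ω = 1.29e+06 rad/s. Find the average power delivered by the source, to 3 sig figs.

360 μW

X_L = ωL = 1160 Ω
X_C = 1/(ωC) = 705 Ω
Parallel: admittances add. Y = 1/R + 1/(jωL) + jωC
Y = (0.000111 + j0.000558) S
|Y| = 0.000569 S → |Z| = 1/|Y| = 1760 Ω, ∠Z = −∠Y = -78.7°
I = V/|Z| = 1.02 mA
P = VI cos φ = 1.8 × 0.00102 × cos(-78.7°) = 360 μW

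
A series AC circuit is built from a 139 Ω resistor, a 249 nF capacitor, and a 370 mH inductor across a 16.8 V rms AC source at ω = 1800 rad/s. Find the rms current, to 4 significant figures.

X_L = ωL = 666.0 Ω
X_C = 1/(ωC) = 2231 Ω
Net reactance X = X_L − X_C = -1565 Ω
Z = 139.0 − j1565 Ω
|Z| = √(139.0² + 1565²) = 1571 Ω
I = V/|Z| = 16.8/1571 = 10.69 mA

10.69 mA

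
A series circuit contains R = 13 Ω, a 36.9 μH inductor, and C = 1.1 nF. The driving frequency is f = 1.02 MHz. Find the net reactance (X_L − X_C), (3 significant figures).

94.6 Ω

ω = 2πf = 6.409e+06 rad/s
X_L = ωL = 236 Ω
X_C = 1/(ωC) = 142 Ω
X = 236 − 142 = 94.6 Ω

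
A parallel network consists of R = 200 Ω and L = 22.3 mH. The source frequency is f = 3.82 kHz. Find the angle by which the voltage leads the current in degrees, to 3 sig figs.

20.5°

ω = 2πf = 24000 rad/s
X_L = ωL = 535 Ω
Parallel: admittances add. Y = 1/R + 1/(jωL)
Y = (0.00500 − j0.00187) S
|Y| = 0.00534 S → |Z| = 1/|Y| = 187 Ω, ∠Z = −∠Y = 20.5°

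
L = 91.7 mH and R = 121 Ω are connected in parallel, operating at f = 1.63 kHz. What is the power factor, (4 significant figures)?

0.9918

ω = 2πf = 10240 rad/s
X_L = ωL = 939.2 Ω
Parallel: admittances add. Y = 1/R + 1/(jωL)
Y = (0.008264 − j0.001065) S
|Y| = 0.008333 S → |Z| = 1/|Y| = 120.0 Ω, ∠Z = −∠Y = 7.342°
cos φ = cos(7.342°) = 0.9918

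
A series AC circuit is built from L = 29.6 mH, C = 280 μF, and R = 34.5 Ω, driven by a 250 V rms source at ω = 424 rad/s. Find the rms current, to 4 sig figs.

X_L = ωL = 12.55 Ω
X_C = 1/(ωC) = 8.423 Ω
Net reactance X = X_L − X_C = 4.127 Ω
Z = 34.50 + j4.127 Ω
|Z| = √(34.50² + 4.127²) = 34.75 Ω
I = V/|Z| = 250/34.75 = 7.195 A

7.195 A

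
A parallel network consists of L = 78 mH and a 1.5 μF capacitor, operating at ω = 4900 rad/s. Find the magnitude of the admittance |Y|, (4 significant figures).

X_L = ωL = 382.2 Ω
X_C = 1/(ωC) = 136.1 Ω
Parallel: admittances add. Y = 1/(jωL) + jωC
Y = (0 + j0.004734) S
|Y| = 0.004734 S → |Z| = 1/|Y| = 211.3 Ω, ∠Z = −∠Y = -90.00°

4.734 mS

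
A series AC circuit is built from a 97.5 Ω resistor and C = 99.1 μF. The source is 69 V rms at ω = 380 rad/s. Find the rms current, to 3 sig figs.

683 mA

X_C = 1/(ωC) = 26.6 Ω
Z = 97.5 − j26.6 Ω
|Z| = √(97.5² + 26.6²) = 101 Ω
I = V/|Z| = 69/101 = 683 mA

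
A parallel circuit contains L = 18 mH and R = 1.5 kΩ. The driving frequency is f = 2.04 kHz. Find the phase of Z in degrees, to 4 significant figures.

ω = 2πf = 12820 rad/s
X_L = ωL = 230.7 Ω
Parallel: admittances add. Y = 1/R + 1/(jωL)
Y = (0.0006667 − j0.004334) S
|Y| = 0.004385 S → |Z| = 1/|Y| = 228.0 Ω, ∠Z = −∠Y = 81.26°

81.26°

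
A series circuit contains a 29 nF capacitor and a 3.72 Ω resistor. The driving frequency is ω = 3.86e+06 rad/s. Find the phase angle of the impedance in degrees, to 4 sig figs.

-67.39°

X_C = 1/(ωC) = 8.933 Ω
Z = 3.720 − j8.933 Ω
|Z| = √(3.720² + 8.933²) = 9.677 Ω
∠Z = arctan(-8.933/3.720) = -67.39°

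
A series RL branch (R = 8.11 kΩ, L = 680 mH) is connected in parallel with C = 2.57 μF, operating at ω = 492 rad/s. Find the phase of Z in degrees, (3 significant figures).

X_L = ωL = 335 Ω
X_C = 1/(ωC) = 791 Ω
Branch 1 (R+jX_L): Z₁ = 8110 + j335 Ω, |Z₁| = 8120 Ω
Branch 2 (−jX_C): Z₂ = −j791 Ω
Parallel: Z = Z₁Z₂/(Z₁+Z₂), |Z| = 790 Ω, ∠Z = -84.4°

-84.4°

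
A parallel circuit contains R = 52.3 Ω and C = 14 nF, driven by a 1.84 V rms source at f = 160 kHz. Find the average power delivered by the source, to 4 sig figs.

ω = 2πf = 1.005e+06 rad/s
X_C = 1/(ωC) = 71.05 Ω
Parallel: admittances add. Y = 1/R + jωC
Y = (0.01912 + j0.01407) S
|Y| = 0.02374 S → |Z| = 1/|Y| = 42.12 Ω, ∠Z = −∠Y = -36.36°
I = V/|Z| = 43.69 mA
P = VI cos φ = 1.84 × 0.04369 × cos(-36.36°) = 64.73 mW

64.73 mW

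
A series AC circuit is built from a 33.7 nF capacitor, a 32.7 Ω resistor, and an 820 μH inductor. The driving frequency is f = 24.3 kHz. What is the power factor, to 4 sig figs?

0.4275

ω = 2πf = 152700 rad/s
X_L = ωL = 125.2 Ω
X_C = 1/(ωC) = 194.3 Ω
Net reactance X = X_L − X_C = -69.15 Ω
Z = 32.70 − j69.15 Ω
|Z| = √(32.70² + 69.15²) = 76.49 Ω
∠Z = arctan(-69.15/32.70) = -64.69°
cos φ = cos(-64.69°) = 0.4275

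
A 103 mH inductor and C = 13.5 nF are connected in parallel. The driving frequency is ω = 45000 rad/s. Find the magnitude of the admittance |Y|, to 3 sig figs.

392 μS

X_L = ωL = 4640 Ω
X_C = 1/(ωC) = 1650 Ω
Parallel: admittances add. Y = 1/(jωL) + jωC
Y = (0 + j0.000392) S
|Y| = 0.000392 S → |Z| = 1/|Y| = 2550 Ω, ∠Z = −∠Y = -90.0°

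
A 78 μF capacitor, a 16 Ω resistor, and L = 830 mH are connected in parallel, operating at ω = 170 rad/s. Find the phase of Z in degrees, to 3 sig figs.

-5.64°

X_L = ωL = 141 Ω
X_C = 1/(ωC) = 75.4 Ω
Parallel: admittances add. Y = 1/R + 1/(jωL) + jωC
Y = (0.0625 + j0.00617) S
|Y| = 0.0628 S → |Z| = 1/|Y| = 15.9 Ω, ∠Z = −∠Y = -5.64°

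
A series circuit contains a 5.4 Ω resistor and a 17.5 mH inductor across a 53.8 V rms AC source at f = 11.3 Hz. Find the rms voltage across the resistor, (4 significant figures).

52.43 V

ω = 2πf = 71.00 rad/s
X_L = ωL = 1.242 Ω
Z = 5.400 + j1.242 Ω
|Z| = √(5.400² + 1.242²) = 5.541 Ω
I = V/|Z| = 9.709 A
V_R = I·|Z_R| = 9.709 × 5.400 = 52.43 V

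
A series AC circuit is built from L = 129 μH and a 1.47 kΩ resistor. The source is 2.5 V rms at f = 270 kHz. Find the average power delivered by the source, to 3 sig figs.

4.16 mW

ω = 2πf = 1.696e+06 rad/s
X_L = ωL = 219 Ω
Z = 1470 + j219 Ω
|Z| = √(1470² + 219²) = 1490 Ω
∠Z = arctan(219/1470) = 8.47°
I = V/|Z| = 1.68 mA
P = VI cos φ = 2.5 × 0.00168 × cos(8.47°) = 4.16 mW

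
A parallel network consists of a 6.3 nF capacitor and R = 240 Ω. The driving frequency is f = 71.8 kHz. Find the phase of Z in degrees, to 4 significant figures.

ω = 2πf = 451100 rad/s
X_C = 1/(ωC) = 351.8 Ω
Parallel: admittances add. Y = 1/R + jωC
Y = (0.004167 + j0.002842) S
|Y| = 0.005044 S → |Z| = 1/|Y| = 198.3 Ω, ∠Z = −∠Y = -34.30°

-34.30°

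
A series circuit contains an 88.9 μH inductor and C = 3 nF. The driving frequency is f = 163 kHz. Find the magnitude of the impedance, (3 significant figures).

ω = 2πf = 1.024e+06 rad/s
X_L = ωL = 91.0 Ω
X_C = 1/(ωC) = 325 Ω
Net reactance X = X_L − X_C = -234 Ω
Z = − j234 Ω
|Z| = √(0² + 234²) = 234 Ω

234 Ω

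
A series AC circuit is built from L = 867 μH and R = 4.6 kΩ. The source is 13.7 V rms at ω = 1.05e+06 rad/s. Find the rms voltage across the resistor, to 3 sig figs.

13.4 V

X_L = ωL = 910 Ω
Z = 4600 + j910 Ω
|Z| = √(4600² + 910²) = 4690 Ω
I = V/|Z| = 2.92 mA
V_R = I·|Z_R| = 0.00292 × 4600 = 13.4 V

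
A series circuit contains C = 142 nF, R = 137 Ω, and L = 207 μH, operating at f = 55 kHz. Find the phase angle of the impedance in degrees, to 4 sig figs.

20.48°

ω = 2πf = 345600 rad/s
X_L = ωL = 71.53 Ω
X_C = 1/(ωC) = 20.38 Ω
Net reactance X = X_L − X_C = 51.16 Ω
Z = 137.0 + j51.16 Ω
|Z| = √(137.0² + 51.16²) = 146.2 Ω
∠Z = arctan(51.16/137.0) = 20.48°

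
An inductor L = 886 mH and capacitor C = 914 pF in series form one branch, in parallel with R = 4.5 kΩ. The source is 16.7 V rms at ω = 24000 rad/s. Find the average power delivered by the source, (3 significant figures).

X_L = ωL = 21300 Ω
X_C = 1/(ωC) = 45600 Ω
Branch 1: Z₁ = R = 4500 Ω
Branch 2 (series LC): Z₂ = j(X_L − X_C) = −j24300 Ω
Parallel: Z = Z₁Z₂/(Z₁+Z₂), |Z| = 4420 Ω, ∠Z = -10.5°
I = V/|Z| = 3.77 mA
P = VI cos φ = 16.7 × 0.00377 × cos(-10.5°) = 62.0 mW

62.0 mW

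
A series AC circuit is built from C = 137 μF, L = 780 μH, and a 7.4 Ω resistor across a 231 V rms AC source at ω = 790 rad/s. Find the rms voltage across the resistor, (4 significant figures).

150.4 V

X_L = ωL = 0.6162 Ω
X_C = 1/(ωC) = 9.240 Ω
Net reactance X = X_L − X_C = -8.623 Ω
Z = 7.400 − j8.623 Ω
|Z| = √(7.400² + 8.623²) = 11.36 Ω
I = V/|Z| = 20.33 A
V_R = I·|Z_R| = 20.33 × 7.400 = 150.4 V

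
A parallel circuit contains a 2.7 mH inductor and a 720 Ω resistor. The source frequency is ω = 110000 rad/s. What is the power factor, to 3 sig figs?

X_L = ωL = 297 Ω
Parallel: admittances add. Y = 1/R + 1/(jωL)
Y = (0.00139 − j0.00337) S
|Y| = 0.00364 S → |Z| = 1/|Y| = 275 Ω, ∠Z = −∠Y = 67.6°
cos φ = cos(67.6°) = 0.381

0.381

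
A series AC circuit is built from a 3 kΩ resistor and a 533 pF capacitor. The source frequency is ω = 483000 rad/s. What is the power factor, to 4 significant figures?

X_C = 1/(ωC) = 3884 Ω
Z = 3000 − j3884 Ω
|Z| = √(3000² + 3884²) = 4908 Ω
∠Z = arctan(-3884/3000) = -52.32°
cos φ = cos(-52.32°) = 0.6112

0.6112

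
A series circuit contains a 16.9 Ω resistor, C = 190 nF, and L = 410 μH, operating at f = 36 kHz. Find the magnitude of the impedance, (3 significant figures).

71.5 Ω

ω = 2πf = 226200 rad/s
X_L = ωL = 92.7 Ω
X_C = 1/(ωC) = 23.3 Ω
Net reactance X = X_L − X_C = 69.5 Ω
Z = 16.9 + j69.5 Ω
|Z| = √(16.9² + 69.5²) = 71.5 Ω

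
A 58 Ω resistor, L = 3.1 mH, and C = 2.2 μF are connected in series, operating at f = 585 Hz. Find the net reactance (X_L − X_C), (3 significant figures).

-112 Ω

ω = 2πf = 3676 rad/s
X_L = ωL = 11.4 Ω
X_C = 1/(ωC) = 124 Ω
X = 11.4 − 124 = -112 Ω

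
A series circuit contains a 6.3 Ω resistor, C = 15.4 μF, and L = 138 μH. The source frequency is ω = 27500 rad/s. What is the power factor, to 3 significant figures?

0.975

X_L = ωL = 3.79 Ω
X_C = 1/(ωC) = 2.36 Ω
Net reactance X = X_L − X_C = 1.43 Ω
Z = 6.30 + j1.43 Ω
|Z| = √(6.30² + 1.43²) = 6.46 Ω
∠Z = arctan(1.43/6.30) = 12.8°
cos φ = cos(12.8°) = 0.975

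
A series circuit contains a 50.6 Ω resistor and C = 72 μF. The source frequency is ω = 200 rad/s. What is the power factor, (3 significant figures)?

X_C = 1/(ωC) = 69.4 Ω
Z = 50.6 − j69.4 Ω
|Z| = √(50.6² + 69.4²) = 85.9 Ω
∠Z = arctan(-69.4/50.6) = -53.9°
cos φ = cos(-53.9°) = 0.589

0.589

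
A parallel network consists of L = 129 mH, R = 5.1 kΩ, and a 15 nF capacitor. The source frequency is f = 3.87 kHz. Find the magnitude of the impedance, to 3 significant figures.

4970 Ω

ω = 2πf = 24320 rad/s
X_L = ωL = 3140 Ω
X_C = 1/(ωC) = 2740 Ω
Parallel: admittances add. Y = 1/R + 1/(jωL) + jωC
Y = (0.000196 + j4.59e-05) S
|Y| = 0.000201 S → |Z| = 1/|Y| = 4970 Ω, ∠Z = −∠Y = -13.2°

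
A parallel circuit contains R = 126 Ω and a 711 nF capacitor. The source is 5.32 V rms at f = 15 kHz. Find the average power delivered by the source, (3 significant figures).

ω = 2πf = 94250 rad/s
X_C = 1/(ωC) = 14.9 Ω
Parallel: admittances add. Y = 1/R + jωC
Y = (0.00794 + j0.0670) S
|Y| = 0.0675 S → |Z| = 1/|Y| = 14.8 Ω, ∠Z = −∠Y = -83.2°
I = V/|Z| = 359 mA
P = VI cos φ = 5.32 × 0.359 × cos(-83.2°) = 225 mW

225 mW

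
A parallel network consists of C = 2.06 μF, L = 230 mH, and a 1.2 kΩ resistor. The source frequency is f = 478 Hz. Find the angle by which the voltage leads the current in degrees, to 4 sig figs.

-80.03°

ω = 2πf = 3003 rad/s
X_L = ωL = 690.8 Ω
X_C = 1/(ωC) = 161.6 Ω
Parallel: admittances add. Y = 1/R + 1/(jωL) + jωC
Y = (0.0008333 + j0.004739) S
|Y| = 0.004812 S → |Z| = 1/|Y| = 207.8 Ω, ∠Z = −∠Y = -80.03°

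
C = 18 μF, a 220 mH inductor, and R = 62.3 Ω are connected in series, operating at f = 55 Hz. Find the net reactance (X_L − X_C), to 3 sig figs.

ω = 2πf = 345.6 rad/s
X_L = ωL = 76.0 Ω
X_C = 1/(ωC) = 161 Ω
X = 76.0 − 161 = -84.7 Ω

-84.7 Ω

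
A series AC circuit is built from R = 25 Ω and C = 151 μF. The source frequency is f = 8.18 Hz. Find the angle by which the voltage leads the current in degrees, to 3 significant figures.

-79.0°

ω = 2πf = 51.40 rad/s
X_C = 1/(ωC) = 129 Ω
Z = 25.0 − j129 Ω
|Z| = √(25.0² + 129²) = 131 Ω
∠Z = arctan(-129/25.0) = -79.0°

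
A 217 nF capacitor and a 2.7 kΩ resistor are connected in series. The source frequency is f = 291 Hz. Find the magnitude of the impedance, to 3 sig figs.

3690 Ω

ω = 2πf = 1828 rad/s
X_C = 1/(ωC) = 2520 Ω
Z = 2700 − j2520 Ω
|Z| = √(2700² + 2520²) = 3690 Ω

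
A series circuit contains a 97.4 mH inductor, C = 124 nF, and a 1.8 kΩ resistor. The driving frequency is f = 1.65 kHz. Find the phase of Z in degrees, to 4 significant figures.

ω = 2πf = 10370 rad/s
X_L = ωL = 1010 Ω
X_C = 1/(ωC) = 777.9 Ω
Net reactance X = X_L − X_C = 231.9 Ω
Z = 1800 + j231.9 Ω
|Z| = √(1800² + 231.9²) = 1815 Ω
∠Z = arctan(231.9/1800) = 7.341°

7.341°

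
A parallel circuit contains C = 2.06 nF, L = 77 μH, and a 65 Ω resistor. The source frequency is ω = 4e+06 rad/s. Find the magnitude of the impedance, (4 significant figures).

X_L = ωL = 308.0 Ω
X_C = 1/(ωC) = 121.4 Ω
Parallel: admittances add. Y = 1/R + 1/(jωL) + jωC
Y = (0.01538 + j0.004993) S
|Y| = 0.01617 S → |Z| = 1/|Y| = 61.83 Ω, ∠Z = −∠Y = -17.98°

61.83 Ω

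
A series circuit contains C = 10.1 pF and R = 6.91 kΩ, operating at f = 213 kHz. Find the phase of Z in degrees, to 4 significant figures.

-84.66°

ω = 2πf = 1.338e+06 rad/s
X_C = 1/(ωC) = 73980 Ω
Z = 6910 − j73980 Ω
|Z| = √(6910² + 73980²) = 74300 Ω
∠Z = arctan(-73980/6910) = -84.66°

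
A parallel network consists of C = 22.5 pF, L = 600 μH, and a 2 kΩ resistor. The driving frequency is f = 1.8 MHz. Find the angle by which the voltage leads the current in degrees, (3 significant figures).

ω = 2πf = 1.131e+07 rad/s
X_L = ωL = 6790 Ω
X_C = 1/(ωC) = 3930 Ω
Parallel: admittances add. Y = 1/R + 1/(jωL) + jωC
Y = (0.000500 + j0.000107) S
|Y| = 0.000511 S → |Z| = 1/|Y| = 1960 Ω, ∠Z = −∠Y = -12.1°

-12.1°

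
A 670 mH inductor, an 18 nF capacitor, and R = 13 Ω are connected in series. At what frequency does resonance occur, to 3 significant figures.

ω₀ = 1/√(LC) = 1/√(0.67 × 1.8e-08) = 9106 rad/s
f₀ = ω₀/(2π) = 1.45 kHz

1.45 kHz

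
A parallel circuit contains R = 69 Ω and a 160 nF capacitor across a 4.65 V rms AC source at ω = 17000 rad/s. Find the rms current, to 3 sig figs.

X_C = 1/(ωC) = 368 Ω
Parallel: admittances add. Y = 1/R + jωC
Y = (0.0145 + j0.00272) S
|Y| = 0.0147 S → |Z| = 1/|Y| = 67.8 Ω, ∠Z = −∠Y = -10.6°
I = V/|Z| = 4.65/67.8 = 68.6 mA

68.6 mA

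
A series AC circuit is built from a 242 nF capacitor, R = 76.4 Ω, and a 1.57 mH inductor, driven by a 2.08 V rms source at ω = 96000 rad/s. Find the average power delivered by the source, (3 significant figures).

19.0 mW

X_L = ωL = 151 Ω
X_C = 1/(ωC) = 43.0 Ω
Net reactance X = X_L − X_C = 108 Ω
Z = 76.4 + j108 Ω
|Z| = √(76.4² + 108²) = 132 Ω
∠Z = arctan(108/76.4) = 54.6°
I = V/|Z| = 15.8 mA
P = VI cos φ = 2.08 × 0.0158 × cos(54.6°) = 19.0 mW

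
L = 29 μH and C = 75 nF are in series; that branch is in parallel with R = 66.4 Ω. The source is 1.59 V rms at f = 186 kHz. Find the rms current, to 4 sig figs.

74.67 mA

ω = 2πf = 1.169e+06 rad/s
X_L = ωL = 33.89 Ω
X_C = 1/(ωC) = 11.41 Ω
Branch 1: Z₁ = R = 66.40 Ω
Branch 2 (series LC): Z₂ = j(X_L − X_C) = j22.48 Ω
Parallel: Z = Z₁Z₂/(Z₁+Z₂), |Z| = 21.29 Ω, ∠Z = 71.29°
I = V/|Z| = 1.59/21.29 = 74.67 mA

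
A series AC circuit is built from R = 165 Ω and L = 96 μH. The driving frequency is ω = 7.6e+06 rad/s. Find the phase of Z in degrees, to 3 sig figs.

77.3°

X_L = ωL = 730 Ω
Z = 165 + j730 Ω
|Z| = √(165² + 730²) = 748 Ω
∠Z = arctan(730/165) = 77.3°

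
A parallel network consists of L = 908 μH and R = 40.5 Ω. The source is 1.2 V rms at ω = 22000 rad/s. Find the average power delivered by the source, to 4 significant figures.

X_L = ωL = 19.98 Ω
Parallel: admittances add. Y = 1/R + 1/(jωL)
Y = (0.02469 − j0.05006) S
|Y| = 0.05582 S → |Z| = 1/|Y| = 17.92 Ω, ∠Z = −∠Y = 63.75°
I = V/|Z| = 66.98 mA
P = VI cos φ = 1.2 × 0.06698 × cos(63.75°) = 35.56 mW

35.56 mW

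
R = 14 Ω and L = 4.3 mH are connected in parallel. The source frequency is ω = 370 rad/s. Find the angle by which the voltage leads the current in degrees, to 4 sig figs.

X_L = ωL = 1.591 Ω
Parallel: admittances add. Y = 1/R + 1/(jωL)
Y = (0.07143 − j0.6285) S
|Y| = 0.6326 S → |Z| = 1/|Y| = 1.581 Ω, ∠Z = −∠Y = 83.52°

83.52°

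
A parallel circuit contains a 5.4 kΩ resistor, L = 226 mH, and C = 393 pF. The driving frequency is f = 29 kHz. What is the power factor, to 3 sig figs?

0.969

ω = 2πf = 182200 rad/s
X_L = ωL = 41200 Ω
X_C = 1/(ωC) = 14000 Ω
Parallel: admittances add. Y = 1/R + 1/(jωL) + jωC
Y = (0.000185 + j4.73e-05) S
|Y| = 0.000191 S → |Z| = 1/|Y| = 5230 Ω, ∠Z = −∠Y = -14.3°
cos φ = cos(-14.3°) = 0.969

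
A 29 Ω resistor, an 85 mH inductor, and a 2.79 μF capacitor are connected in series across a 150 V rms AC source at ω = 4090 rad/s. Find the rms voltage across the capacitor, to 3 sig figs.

50.2 V

X_L = ωL = 348 Ω
X_C = 1/(ωC) = 87.6 Ω
Net reactance X = X_L − X_C = 260 Ω
Z = 29.0 + j260 Ω
|Z| = √(29.0² + 260²) = 262 Ω
I = V/|Z| = 573 mA
V_C = I·|Z_C| = 0.573 × 87.6 = 50.2 V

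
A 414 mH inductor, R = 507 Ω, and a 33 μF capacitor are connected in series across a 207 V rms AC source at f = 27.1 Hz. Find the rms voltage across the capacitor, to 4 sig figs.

71.08 V

ω = 2πf = 170.3 rad/s
X_L = ωL = 70.49 Ω
X_C = 1/(ωC) = 178.0 Ω
Net reactance X = X_L − X_C = -107.5 Ω
Z = 507.0 − j107.5 Ω
|Z| = √(507.0² + 107.5²) = 518.3 Ω
I = V/|Z| = 399.4 mA
V_C = I·|Z_C| = 0.3994 × 178.0 = 71.08 V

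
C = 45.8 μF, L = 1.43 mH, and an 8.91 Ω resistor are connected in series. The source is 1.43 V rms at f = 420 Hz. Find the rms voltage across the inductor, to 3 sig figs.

ω = 2πf = 2639 rad/s
X_L = ωL = 3.77 Ω
X_C = 1/(ωC) = 8.27 Ω
Net reactance X = X_L − X_C = -4.50 Ω
Z = 8.91 − j4.50 Ω
|Z| = √(8.91² + 4.50²) = 9.98 Ω
I = V/|Z| = 143 mA
V_L = I·|Z_L| = 0.143 × 3.77 = 0.541 V

0.541 V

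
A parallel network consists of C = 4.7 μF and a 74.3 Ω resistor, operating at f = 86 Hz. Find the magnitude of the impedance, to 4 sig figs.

73.01 Ω

ω = 2πf = 540.4 rad/s
X_C = 1/(ωC) = 393.8 Ω
Parallel: admittances add. Y = 1/R + jωC
Y = (0.01346 + j0.002540) S
|Y| = 0.01370 S → |Z| = 1/|Y| = 73.01 Ω, ∠Z = −∠Y = -10.69°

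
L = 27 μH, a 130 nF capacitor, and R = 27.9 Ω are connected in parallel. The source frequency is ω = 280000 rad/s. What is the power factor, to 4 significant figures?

0.3502

X_L = ωL = 7.560 Ω
X_C = 1/(ωC) = 27.47 Ω
Parallel: admittances add. Y = 1/R + 1/(jωL) + jωC
Y = (0.03584 − j0.09588) S
|Y| = 0.1024 S → |Z| = 1/|Y| = 9.770 Ω, ∠Z = −∠Y = 69.50°
cos φ = cos(69.50°) = 0.3502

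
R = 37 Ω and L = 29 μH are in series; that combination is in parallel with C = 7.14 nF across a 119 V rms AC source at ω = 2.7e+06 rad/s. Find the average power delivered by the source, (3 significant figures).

69.9 W

X_L = ωL = 78.3 Ω
X_C = 1/(ωC) = 51.9 Ω
Branch 1 (R+jX_L): Z₁ = 37.0 + j78.3 Ω, |Z₁| = 86.6 Ω
Branch 2 (−jX_C): Z₂ = −j51.9 Ω
Parallel: Z = Z₁Z₂/(Z₁+Z₂), |Z| = 98.8 Ω, ∠Z = -60.8°
I = V/|Z| = 1.20 A
P = VI cos φ = 119 × 1.20 × cos(-60.8°) = 69.9 W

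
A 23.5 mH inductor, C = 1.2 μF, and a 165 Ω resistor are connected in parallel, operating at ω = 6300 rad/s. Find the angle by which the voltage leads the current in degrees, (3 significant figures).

-7.57°

X_L = ωL = 148 Ω
X_C = 1/(ωC) = 132 Ω
Parallel: admittances add. Y = 1/R + 1/(jωL) + jωC
Y = (0.00606 + j0.000806) S
|Y| = 0.00611 S → |Z| = 1/|Y| = 164 Ω, ∠Z = −∠Y = -7.57°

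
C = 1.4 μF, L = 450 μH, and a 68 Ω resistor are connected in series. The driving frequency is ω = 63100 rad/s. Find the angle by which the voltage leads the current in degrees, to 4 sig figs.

X_L = ωL = 28.39 Ω
X_C = 1/(ωC) = 11.32 Ω
Net reactance X = X_L − X_C = 17.08 Ω
Z = 68.00 + j17.08 Ω
|Z| = √(68.00² + 17.08²) = 70.11 Ω
∠Z = arctan(17.08/68.00) = 14.10°

14.10°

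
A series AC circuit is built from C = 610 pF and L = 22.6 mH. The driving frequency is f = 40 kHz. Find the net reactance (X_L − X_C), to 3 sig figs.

ω = 2πf = 251300 rad/s
X_L = ωL = 5680 Ω
X_C = 1/(ωC) = 6520 Ω
X = 5680 − 6520 = -843 Ω

-843 Ω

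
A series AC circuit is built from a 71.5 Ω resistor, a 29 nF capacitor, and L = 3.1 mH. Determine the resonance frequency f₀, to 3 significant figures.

ω₀ = 1/√(LC) = 1/√(0.0031 × 2.9e-08) = 105500 rad/s
f₀ = ω₀/(2π) = 16.8 kHz

16.8 kHz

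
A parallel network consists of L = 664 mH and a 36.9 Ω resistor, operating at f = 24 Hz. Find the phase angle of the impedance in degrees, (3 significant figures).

ω = 2πf = 150.8 rad/s
X_L = ωL = 100 Ω
Parallel: admittances add. Y = 1/R + 1/(jωL)
Y = (0.0271 − j0.00999) S
|Y| = 0.0289 S → |Z| = 1/|Y| = 34.6 Ω, ∠Z = −∠Y = 20.2°

20.2°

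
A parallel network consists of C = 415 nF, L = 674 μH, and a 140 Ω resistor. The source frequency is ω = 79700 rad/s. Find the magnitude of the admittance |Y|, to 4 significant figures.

X_L = ωL = 53.72 Ω
X_C = 1/(ωC) = 30.23 Ω
Parallel: admittances add. Y = 1/R + 1/(jωL) + jωC
Y = (0.007143 + j0.01446) S
|Y| = 0.01613 S → |Z| = 1/|Y| = 62.01 Ω, ∠Z = −∠Y = -63.71°

16.13 mS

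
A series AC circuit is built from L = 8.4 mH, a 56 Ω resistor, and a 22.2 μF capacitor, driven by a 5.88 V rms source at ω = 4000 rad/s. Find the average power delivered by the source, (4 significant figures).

X_L = ωL = 33.60 Ω
X_C = 1/(ωC) = 11.26 Ω
Net reactance X = X_L − X_C = 22.34 Ω
Z = 56.00 + j22.34 Ω
|Z| = √(56.00² + 22.34²) = 60.29 Ω
∠Z = arctan(22.34/56.00) = 21.75°
I = V/|Z| = 97.53 mA
P = VI cos φ = 5.88 × 0.09753 × cos(21.75°) = 532.6 mW

532.6 mW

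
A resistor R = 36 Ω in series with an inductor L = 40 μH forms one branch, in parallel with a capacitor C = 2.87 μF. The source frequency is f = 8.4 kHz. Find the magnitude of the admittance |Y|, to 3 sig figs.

152 mS

ω = 2πf = 52780 rad/s
X_L = ωL = 2.11 Ω
X_C = 1/(ωC) = 6.60 Ω
Branch 1 (R+jX_L): Z₁ = 36.0 + j2.11 Ω, |Z₁| = 36.1 Ω
Branch 2 (−jX_C): Z₂ = −j6.60 Ω
Parallel: Z = Z₁Z₂/(Z₁+Z₂), |Z| = 6.56 Ω, ∠Z = -79.5°
|Y| = 1/|Z| = 152 mS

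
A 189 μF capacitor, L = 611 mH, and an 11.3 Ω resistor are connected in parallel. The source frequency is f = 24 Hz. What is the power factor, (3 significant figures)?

0.981

ω = 2πf = 150.8 rad/s
X_L = ωL = 92.1 Ω
X_C = 1/(ωC) = 35.1 Ω
Parallel: admittances add. Y = 1/R + 1/(jωL) + jωC
Y = (0.0885 + j0.0176) S
|Y| = 0.0902 S → |Z| = 1/|Y| = 11.1 Ω, ∠Z = −∠Y = -11.3°
cos φ = cos(-11.3°) = 0.981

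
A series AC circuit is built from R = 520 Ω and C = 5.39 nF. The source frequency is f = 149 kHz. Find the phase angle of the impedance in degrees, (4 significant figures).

ω = 2πf = 936200 rad/s
X_C = 1/(ωC) = 198.2 Ω
Z = 520.0 − j198.2 Ω
|Z| = √(520.0² + 198.2²) = 556.5 Ω
∠Z = arctan(-198.2/520.0) = -20.86°

-20.86°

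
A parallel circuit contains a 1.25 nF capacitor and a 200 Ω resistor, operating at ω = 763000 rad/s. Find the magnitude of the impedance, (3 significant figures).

X_C = 1/(ωC) = 1050 Ω
Parallel: admittances add. Y = 1/R + jωC
Y = (0.00500 + j0.000954) S
|Y| = 0.00509 S → |Z| = 1/|Y| = 196 Ω, ∠Z = −∠Y = -10.8°

196 Ω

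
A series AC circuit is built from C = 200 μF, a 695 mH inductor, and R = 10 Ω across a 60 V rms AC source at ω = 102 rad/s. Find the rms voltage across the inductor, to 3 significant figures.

X_L = ωL = 70.9 Ω
X_C = 1/(ωC) = 49.0 Ω
Net reactance X = X_L − X_C = 21.9 Ω
Z = 10.0 + j21.9 Ω
|Z| = √(10.0² + 21.9²) = 24.0 Ω
I = V/|Z| = 2.49 A
V_L = I·|Z_L| = 2.49 × 70.9 = 177 V

177 V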